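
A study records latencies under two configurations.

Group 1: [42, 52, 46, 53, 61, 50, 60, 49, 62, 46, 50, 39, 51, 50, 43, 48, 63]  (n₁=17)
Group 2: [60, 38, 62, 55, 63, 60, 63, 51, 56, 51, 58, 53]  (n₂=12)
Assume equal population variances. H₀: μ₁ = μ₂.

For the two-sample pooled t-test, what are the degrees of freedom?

degrees of freedom = 27

df = n₁ + n₂ − 2 = 17 + 12 − 2 = 27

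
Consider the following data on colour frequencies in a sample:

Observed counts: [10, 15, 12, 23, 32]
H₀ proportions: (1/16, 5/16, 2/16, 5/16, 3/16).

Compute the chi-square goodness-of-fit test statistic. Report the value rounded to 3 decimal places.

n = 92; E_i = n·p_i = [5.75, 28.75, 11.50, 28.75, 17.25]
χ² = (10−5.75)²/5.75 + (15−28.75)²/28.75 + (12−11.50)²/11.50 + (23−28.75)²/28.75 + (32−17.25)²/17.25 = 23.5014
df = 4

test statistic = 23.501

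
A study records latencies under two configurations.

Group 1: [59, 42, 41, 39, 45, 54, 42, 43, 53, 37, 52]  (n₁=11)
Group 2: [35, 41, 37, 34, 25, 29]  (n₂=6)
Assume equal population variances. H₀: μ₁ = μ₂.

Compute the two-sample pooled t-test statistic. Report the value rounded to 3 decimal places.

x̄₁=46.091, s₁=7.176, n₁=11
x̄₂=33.500, s₂=5.718, n₂=6
s_p² = [10·7.176² + 5·5.718²]/15 = 45.2273
SE = √(s_p²·(1/11+1/6)) = 3.4131
t = (46.091−33.500)/3.4131 = 3.6890
df = 15

test statistic = 3.689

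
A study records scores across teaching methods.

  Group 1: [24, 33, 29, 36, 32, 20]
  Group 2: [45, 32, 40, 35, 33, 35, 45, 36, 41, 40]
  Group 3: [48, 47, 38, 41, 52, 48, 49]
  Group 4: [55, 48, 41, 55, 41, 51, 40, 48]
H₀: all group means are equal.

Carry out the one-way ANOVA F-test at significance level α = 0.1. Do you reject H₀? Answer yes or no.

Group means [29.00, 38.20, 46.14, 47.38], grand mean 40.581
SSB = Σnᵢ(x̄ᵢ−x̄)² = 1447.216; SSW = ΣΣ(x−x̄ᵢ)² = 786.332
MSB = 1447.216/3 = 482.4054; MSW = 786.332/27 = 29.1234
F = MSB/MSW = 16.5642
df = (3, 27)
p-value (upper-tail) = 0.00000
At α=0.1: p < α → reject H₀

reject H₀: yes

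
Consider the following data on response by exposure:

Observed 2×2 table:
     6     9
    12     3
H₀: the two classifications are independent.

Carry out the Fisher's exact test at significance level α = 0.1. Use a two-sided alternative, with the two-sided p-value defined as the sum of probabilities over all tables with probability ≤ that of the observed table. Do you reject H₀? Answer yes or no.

Margins: r₁=15, r₂=15, c₁=18, c₂=12, n=30
p_obs = C(15,6)·C(15,12)/C(30,18); sum pmf over tables with pmf ≤ p_obs
p-value (two-sided) = 0.06043
At α=0.1: p < α → reject H₀

reject H₀: yes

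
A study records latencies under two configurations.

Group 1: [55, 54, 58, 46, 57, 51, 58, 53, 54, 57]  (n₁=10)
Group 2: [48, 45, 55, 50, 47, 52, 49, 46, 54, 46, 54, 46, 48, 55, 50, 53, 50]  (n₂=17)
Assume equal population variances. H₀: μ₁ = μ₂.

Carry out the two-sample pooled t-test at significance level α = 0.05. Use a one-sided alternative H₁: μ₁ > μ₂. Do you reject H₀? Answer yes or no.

reject H₀: yes

x̄₁=54.300, s₁=3.713, n₁=10
x̄₂=49.882, s₂=3.407, n₂=17
s_p² = [9·3.713² + 16·3.407²]/25 = 12.3946
SE = √(s_p²·(1/10+1/17)) = 1.4031
t = (54.300−49.882)/1.4031 = 3.1486
df = 25
p-value (one-sided, H₁ greater) = 0.00211
At α=0.05: p < α → reject H₀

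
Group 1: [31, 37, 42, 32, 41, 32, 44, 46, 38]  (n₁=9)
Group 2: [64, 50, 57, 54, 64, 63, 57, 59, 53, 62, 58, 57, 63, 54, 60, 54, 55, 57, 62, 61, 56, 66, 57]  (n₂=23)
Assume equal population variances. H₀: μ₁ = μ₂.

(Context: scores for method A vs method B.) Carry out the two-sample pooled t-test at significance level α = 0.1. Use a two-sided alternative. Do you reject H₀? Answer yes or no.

reject H₀: yes

x̄₁=38.111, s₁=5.555, n₁=9
x̄₂=58.391, s₂=4.175, n₂=23
s_p² = [8·5.555² + 22·4.175²]/30 = 21.0122
SE = √(s_p²·(1/9+1/23)) = 1.8023
t = (38.111−58.391)/1.8023 = -11.2524
df = 30
p-value (two-sided) = 0.00000
At α=0.1: p < α → reject H₀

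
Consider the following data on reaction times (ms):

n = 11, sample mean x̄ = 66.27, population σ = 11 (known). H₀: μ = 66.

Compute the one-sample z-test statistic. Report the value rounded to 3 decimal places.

test statistic = 0.081

SE = σ/√n = 11/√11 = 3.3166
z = (x̄−μ₀)/SE = (66.27−66)/3.3166 = 0.0814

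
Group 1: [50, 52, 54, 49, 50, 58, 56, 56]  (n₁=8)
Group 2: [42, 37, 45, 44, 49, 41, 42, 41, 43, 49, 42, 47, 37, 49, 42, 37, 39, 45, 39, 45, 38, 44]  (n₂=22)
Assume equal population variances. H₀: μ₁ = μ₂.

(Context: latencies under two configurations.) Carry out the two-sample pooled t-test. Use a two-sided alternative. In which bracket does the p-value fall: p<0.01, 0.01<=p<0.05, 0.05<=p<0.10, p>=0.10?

x̄₁=53.125, s₁=3.357, n₁=8
x̄₂=42.591, s₂=3.850, n₂=22
s_p² = [7·3.357² + 21·3.850²]/28 = 13.9355
SE = √(s_p²·(1/8+1/22)) = 1.5412
t = (53.125−42.591)/1.5412 = 6.8349
df = 28
p-value (two-sided) = 0.00000
→ bracket: p<0.01

p-value bracket: p<0.01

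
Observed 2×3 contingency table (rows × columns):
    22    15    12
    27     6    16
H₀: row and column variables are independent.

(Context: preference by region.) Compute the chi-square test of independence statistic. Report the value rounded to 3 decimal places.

test statistic = 4.939

Row totals [49, 49], col totals [49, 21, 28], n=98
χ² = (22−24.50)²/24.50 + (15−10.50)²/10.50 + (12−14.00)²/14.00 + (27−24.50)²/24.50 + (6−10.50)²/10.50 + (16−14.00)²/14.00 = 4.9388
df = 2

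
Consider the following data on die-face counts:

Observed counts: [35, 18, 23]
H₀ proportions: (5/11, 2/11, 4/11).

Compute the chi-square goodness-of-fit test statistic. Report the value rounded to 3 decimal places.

n = 76; E_i = n·p_i = [34.55, 13.82, 27.64]
χ² = (35−34.55)²/34.55 + (18−13.82)²/13.82 + (23−27.64)²/27.64 = 2.0493
df = 2

test statistic = 2.049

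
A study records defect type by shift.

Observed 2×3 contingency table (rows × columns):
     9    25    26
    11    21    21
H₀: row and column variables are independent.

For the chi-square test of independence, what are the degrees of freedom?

df = (r−1)(c−1) = (2−1)·(3−1) = 2

degrees of freedom = 2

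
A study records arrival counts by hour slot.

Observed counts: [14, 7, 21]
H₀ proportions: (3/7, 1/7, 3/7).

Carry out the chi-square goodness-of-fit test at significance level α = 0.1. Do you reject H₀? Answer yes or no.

reject H₀: no

n = 42; E_i = n·p_i = [18.00, 6.00, 18.00]
χ² = (14−18.00)²/18.00 + (7−6.00)²/6.00 + (21−18.00)²/18.00 = 1.5556
df = 2
p-value (upper-tail) = 0.45943
At α=0.1: p ≥ α → fail to reject H₀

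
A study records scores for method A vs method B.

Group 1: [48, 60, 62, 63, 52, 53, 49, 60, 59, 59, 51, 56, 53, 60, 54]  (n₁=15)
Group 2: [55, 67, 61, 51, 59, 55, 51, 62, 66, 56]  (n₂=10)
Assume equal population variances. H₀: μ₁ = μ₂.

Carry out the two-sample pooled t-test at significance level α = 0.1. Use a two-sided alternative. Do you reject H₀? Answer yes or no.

x̄₁=55.933, s₁=4.832, n₁=15
x̄₂=58.300, s₂=5.677, n₂=10
s_p² = [14·4.832² + 9·5.677²]/23 = 26.8275
SE = √(s_p²·(1/15+1/10)) = 2.1145
t = (55.933−58.300)/2.1145 = -1.1192
df = 23
p-value (two-sided) = 0.27459
At α=0.1: p ≥ α → fail to reject H₀

reject H₀: no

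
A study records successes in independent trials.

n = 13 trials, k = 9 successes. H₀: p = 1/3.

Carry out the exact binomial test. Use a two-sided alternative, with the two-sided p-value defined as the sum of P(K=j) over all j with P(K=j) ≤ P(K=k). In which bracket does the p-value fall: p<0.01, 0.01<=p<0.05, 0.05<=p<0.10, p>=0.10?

p-value bracket: 0.01<=p<0.05

Exact binomial: n=13, k=9, p₀=1/3=0.3333
P(X=j) = C(n,j)·p₀^j·(1−p₀)^(n−j); p = Σ P(X=j) over j with P(X=j) ≤ P(X=9)
p-value (two-sided) = 0.01396
→ bracket: 0.01<=p<0.05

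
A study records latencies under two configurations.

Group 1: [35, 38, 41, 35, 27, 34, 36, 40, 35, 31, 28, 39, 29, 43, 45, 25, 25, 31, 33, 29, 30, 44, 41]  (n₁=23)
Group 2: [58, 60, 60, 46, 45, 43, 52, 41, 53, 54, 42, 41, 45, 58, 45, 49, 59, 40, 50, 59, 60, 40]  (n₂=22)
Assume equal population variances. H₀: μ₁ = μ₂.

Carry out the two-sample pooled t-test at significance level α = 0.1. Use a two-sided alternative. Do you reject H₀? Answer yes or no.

x̄₁=34.522, s₁=6.067, n₁=23
x̄₂=50.000, s₂=7.515, n₂=22
s_p² = [22·6.067² + 21·7.515²]/43 = 46.4125
SE = √(s_p²·(1/23+1/22)) = 2.0316
t = (34.522−50.000)/2.0316 = -7.6186
df = 43
p-value (two-sided) = 0.00000
At α=0.1: p < α → reject H₀

reject H₀: yes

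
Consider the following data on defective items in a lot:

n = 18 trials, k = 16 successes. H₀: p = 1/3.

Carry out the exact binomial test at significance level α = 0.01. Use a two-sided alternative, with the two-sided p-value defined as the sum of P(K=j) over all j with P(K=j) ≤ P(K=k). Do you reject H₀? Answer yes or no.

reject H₀: yes

Exact binomial: n=18, k=16, p₀=1/3=0.3333
P(X=j) = C(n,j)·p₀^j·(1−p₀)^(n−j); p = Σ P(X=j) over j with P(X=j) ≤ P(X=16)
p-value (two-sided) = 0.00000
At α=0.01: p < α → reject H₀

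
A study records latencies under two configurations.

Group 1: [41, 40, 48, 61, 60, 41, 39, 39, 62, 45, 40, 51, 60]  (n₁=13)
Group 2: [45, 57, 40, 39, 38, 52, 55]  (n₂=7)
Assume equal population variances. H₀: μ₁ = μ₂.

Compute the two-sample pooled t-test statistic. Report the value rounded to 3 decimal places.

x̄₁=48.231, s₁=9.391, n₁=13
x̄₂=46.571, s₂=8.018, n₂=7
s_p² = [12·9.391² + 6·8.018²]/18 = 80.2234
SE = √(s_p²·(1/13+1/7)) = 4.1990
t = (48.231−46.571)/4.1990 = 0.3952
df = 18

test statistic = 0.395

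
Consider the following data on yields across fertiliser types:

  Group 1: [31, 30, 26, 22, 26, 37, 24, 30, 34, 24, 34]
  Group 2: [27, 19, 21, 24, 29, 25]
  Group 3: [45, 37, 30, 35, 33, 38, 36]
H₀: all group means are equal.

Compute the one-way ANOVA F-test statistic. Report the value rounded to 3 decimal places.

test statistic = 11.852

Group means [28.91, 24.17, 36.29], grand mean 29.875
SSB = Σnᵢ(x̄ᵢ−x̄)² = 493.454; SSW = ΣΣ(x−x̄ᵢ)² = 437.171
MSB = 493.454/2 = 246.7270; MSW = 437.171/21 = 20.8177
F = MSB/MSW = 11.8518
df = (2, 21)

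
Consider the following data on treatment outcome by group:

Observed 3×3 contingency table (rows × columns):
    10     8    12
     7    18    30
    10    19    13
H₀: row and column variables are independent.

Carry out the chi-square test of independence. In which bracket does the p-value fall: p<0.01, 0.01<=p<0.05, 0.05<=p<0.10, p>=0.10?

Row totals [30, 55, 42], col totals [27, 45, 55], n=127
χ² = (10−6.38)²/6.38 + (8−10.63)²/10.63 + (12−12.99)²/12.99 + (7−11.69)²/11.69 + (18−19.49)²/19.49 + (30−23.82)²/23.82 + (10−8.93)²/8.93 + (19−14.88)²/14.88 + (13−18.19)²/18.19 = 9.1328
df = 4
p-value (upper-tail) = 0.05786
→ bracket: 0.05<=p<0.10

p-value bracket: 0.05<=p<0.10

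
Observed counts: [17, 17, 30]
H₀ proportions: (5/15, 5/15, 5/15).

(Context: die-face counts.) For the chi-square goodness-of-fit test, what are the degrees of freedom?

df = k − 1 = 3 − 1 = 2

degrees of freedom = 2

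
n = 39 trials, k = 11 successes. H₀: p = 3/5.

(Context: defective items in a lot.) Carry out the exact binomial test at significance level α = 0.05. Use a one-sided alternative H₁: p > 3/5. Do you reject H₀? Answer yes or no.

reject H₀: no

Exact binomial: n=39, k=11, p₀=3/5=0.6000
P(X≥11) from Σ C(n,i)·p₀^i·(1−p₀)^(n−i)
p-value (one-sided, H₁ greater) = 0.99999
At α=0.05: p ≥ α → fail to reject H₀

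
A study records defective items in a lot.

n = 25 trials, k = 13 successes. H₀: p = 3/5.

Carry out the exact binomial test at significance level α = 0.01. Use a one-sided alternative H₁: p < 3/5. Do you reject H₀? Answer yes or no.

reject H₀: no

Exact binomial: n=25, k=13, p₀=3/5=0.6000
P(X≤13) from Σ C(n,i)·p₀^i·(1−p₀)^(n−i)
p-value (one-sided, H₁ less) = 0.26772
At α=0.01: p ≥ α → fail to reject H₀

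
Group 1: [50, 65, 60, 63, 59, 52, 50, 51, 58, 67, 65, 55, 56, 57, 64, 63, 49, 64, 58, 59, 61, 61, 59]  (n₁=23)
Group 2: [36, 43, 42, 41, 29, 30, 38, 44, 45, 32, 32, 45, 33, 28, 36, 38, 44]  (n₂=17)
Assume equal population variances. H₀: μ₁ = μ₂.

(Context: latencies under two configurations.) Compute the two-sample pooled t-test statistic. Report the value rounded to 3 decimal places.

x̄₁=58.522, s₁=5.342, n₁=23
x̄₂=37.412, s₂=5.938, n₂=17
s_p² = [22·5.342² + 16·5.938²]/38 = 31.3647
SE = √(s_p²·(1/23+1/17)) = 1.7913
t = (58.522−37.412)/1.7913 = 11.7849
df = 38

test statistic = 11.785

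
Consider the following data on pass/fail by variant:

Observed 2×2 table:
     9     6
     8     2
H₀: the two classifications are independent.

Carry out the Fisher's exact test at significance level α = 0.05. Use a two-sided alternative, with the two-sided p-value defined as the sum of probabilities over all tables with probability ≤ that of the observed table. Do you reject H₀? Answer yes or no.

reject H₀: no

Margins: r₁=15, r₂=10, c₁=17, c₂=8, n=25
p_obs = C(15,9)·C(10,8)/C(25,17); sum pmf over tables with pmf ≤ p_obs
p-value (two-sided) = 0.40179
At α=0.05: p ≥ α → fail to reject H₀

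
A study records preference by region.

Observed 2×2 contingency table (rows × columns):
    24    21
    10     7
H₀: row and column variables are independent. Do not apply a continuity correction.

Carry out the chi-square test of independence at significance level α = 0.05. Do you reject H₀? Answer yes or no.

reject H₀: no

Row totals [45, 17], col totals [34, 28], n=62
χ² = (24−24.68)²/24.68 + (21−20.32)²/20.32 + (10−9.32)²/9.32 + (7−7.68)²/7.68 = 0.1502
df = 1
p-value (upper-tail) = 0.69837
At α=0.05: p ≥ α → fail to reject H₀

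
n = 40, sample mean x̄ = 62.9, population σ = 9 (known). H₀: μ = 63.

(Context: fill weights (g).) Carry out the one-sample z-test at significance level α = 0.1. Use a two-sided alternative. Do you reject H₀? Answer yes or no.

SE = σ/√n = 9/√40 = 1.4230
z = (x̄−μ₀)/SE = (62.9−63)/1.4230 = -0.0703
p-value (two-sided) = 0.94398
At α=0.1: p ≥ α → fail to reject H₀

reject H₀: no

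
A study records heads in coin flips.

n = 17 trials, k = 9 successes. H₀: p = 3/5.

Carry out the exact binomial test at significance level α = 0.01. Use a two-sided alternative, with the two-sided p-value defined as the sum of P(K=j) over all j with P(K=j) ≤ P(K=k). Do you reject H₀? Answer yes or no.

Exact binomial: n=17, k=9, p₀=3/5=0.6000
P(X=j) = C(n,j)·p₀^j·(1−p₀)^(n−j); p = Σ P(X=j) over j with P(X=j) ≤ P(X=9)
p-value (two-sided) = 0.62342
At α=0.01: p ≥ α → fail to reject H₀

reject H₀: no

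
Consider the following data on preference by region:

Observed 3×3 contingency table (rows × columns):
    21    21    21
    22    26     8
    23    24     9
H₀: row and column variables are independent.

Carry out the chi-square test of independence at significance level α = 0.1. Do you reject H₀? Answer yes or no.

reject H₀: yes

Row totals [63, 56, 56], col totals [66, 71, 38], n=175
χ² = (21−23.76)²/23.76 + (21−25.56)²/25.56 + (21−13.68)²/13.68 + (22−21.12)²/21.12 + (26−22.72)²/22.72 + (8−12.16)²/12.16 + (23−21.12)²/21.12 + (24−22.72)²/22.72 + (9−12.16)²/12.16 = 8.0450
df = 4
p-value (upper-tail) = 0.08995
At α=0.1: p < α → reject H₀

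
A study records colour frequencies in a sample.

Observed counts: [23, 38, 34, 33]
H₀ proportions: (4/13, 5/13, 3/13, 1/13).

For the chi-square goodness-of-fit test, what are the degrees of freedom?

degrees of freedom = 3

df = k − 1 = 4 − 1 = 3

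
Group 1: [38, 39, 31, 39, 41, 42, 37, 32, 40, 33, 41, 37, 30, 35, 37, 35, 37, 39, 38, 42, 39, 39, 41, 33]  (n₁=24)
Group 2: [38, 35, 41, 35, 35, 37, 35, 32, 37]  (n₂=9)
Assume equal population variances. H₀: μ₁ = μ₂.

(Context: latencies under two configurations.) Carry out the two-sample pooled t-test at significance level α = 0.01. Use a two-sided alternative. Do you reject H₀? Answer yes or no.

reject H₀: no

x̄₁=37.292, s₁=3.470, n₁=24
x̄₂=36.111, s₂=2.522, n₂=9
s_p² = [23·3.470² + 8·2.522²]/31 = 10.5757
SE = √(s_p²·(1/24+1/9)) = 1.2711
t = (37.292−36.111)/1.2711 = 0.9288
df = 31
p-value (two-sided) = 0.36019
At α=0.01: p ≥ α → fail to reject H₀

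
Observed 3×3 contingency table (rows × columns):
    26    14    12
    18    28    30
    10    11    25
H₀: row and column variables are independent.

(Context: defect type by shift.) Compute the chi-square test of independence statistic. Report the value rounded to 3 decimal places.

Row totals [52, 76, 46], col totals [54, 53, 67], n=174
χ² = (26−16.14)²/16.14 + (14−15.84)²/15.84 + (12−20.02)²/20.02 + (18−23.59)²/23.59 + (28−23.15)²/23.15 + (30−29.26)²/29.26 + (10−14.28)²/14.28 + (11−14.01)²/14.01 + (25−17.71)²/17.71 = 16.7391
df = 4

test statistic = 16.739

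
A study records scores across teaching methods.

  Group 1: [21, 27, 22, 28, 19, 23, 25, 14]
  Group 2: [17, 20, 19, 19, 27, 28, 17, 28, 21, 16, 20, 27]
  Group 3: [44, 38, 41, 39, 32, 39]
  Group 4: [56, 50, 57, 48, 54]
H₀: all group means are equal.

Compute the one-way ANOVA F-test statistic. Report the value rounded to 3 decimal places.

test statistic = 77.275

Group means [22.38, 21.58, 38.83, 53.00], grand mean 30.194
SSB = Σnᵢ(x̄ᵢ−x̄)² = 4427.214; SSW = ΣΣ(x−x̄ᵢ)² = 515.625
MSB = 4427.214/3 = 1475.7379; MSW = 515.625/27 = 19.0972
F = MSB/MSW = 77.2750
df = (3, 27)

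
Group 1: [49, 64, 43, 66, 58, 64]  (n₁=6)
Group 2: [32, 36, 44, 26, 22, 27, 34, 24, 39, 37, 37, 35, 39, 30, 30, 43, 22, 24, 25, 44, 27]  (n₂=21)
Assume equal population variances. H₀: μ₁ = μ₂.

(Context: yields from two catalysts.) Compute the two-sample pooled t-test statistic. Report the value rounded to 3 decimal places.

test statistic = 7.010

x̄₁=57.333, s₁=9.374, n₁=6
x̄₂=32.238, s₂=7.266, n₂=21
s_p² = [5·9.374² + 20·7.266²]/25 = 59.8057
SE = √(s_p²·(1/6+1/21)) = 3.5799
t = (57.333−32.238)/3.5799 = 7.0101
df = 25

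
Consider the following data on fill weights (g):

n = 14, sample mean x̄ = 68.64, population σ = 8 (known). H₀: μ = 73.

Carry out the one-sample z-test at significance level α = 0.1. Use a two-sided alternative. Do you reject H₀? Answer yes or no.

reject H₀: yes

SE = σ/√n = 8/√14 = 2.1381
z = (x̄−μ₀)/SE = (68.64−73)/2.1381 = -2.0392
p-value (two-sided) = 0.04143
At α=0.1: p < α → reject H₀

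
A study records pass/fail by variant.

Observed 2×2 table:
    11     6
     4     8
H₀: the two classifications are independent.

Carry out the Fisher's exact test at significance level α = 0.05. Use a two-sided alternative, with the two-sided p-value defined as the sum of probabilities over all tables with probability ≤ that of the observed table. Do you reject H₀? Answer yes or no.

Margins: r₁=17, r₂=12, c₁=15, c₂=14, n=29
p_obs = C(17,11)·C(12,4)/C(29,15); sum pmf over tables with pmf ≤ p_obs
p-value (two-sided) = 0.13942
At α=0.05: p ≥ α → fail to reject H₀

reject H₀: no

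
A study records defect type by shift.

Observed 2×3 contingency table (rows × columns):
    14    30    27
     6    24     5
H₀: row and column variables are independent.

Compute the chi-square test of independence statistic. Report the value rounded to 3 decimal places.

Row totals [71, 35], col totals [20, 54, 32], n=106
χ² = (14−13.40)²/13.40 + (30−36.17)²/36.17 + (27−21.43)²/21.43 + (6−6.60)²/6.60 + (24−17.83)²/17.83 + (5−10.57)²/10.57 = 7.6473
df = 2

test statistic = 7.647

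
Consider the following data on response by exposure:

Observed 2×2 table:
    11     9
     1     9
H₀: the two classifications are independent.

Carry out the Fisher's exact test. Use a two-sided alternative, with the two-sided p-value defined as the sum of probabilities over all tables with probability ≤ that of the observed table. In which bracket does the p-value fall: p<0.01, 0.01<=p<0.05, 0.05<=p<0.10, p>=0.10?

p-value bracket: 0.01<=p<0.05

Margins: r₁=20, r₂=10, c₁=12, c₂=18, n=30
p_obs = C(20,11)·C(10,1)/C(30,12); sum pmf over tables with pmf ≤ p_obs
p-value (two-sided) = 0.02353
→ bracket: 0.01<=p<0.05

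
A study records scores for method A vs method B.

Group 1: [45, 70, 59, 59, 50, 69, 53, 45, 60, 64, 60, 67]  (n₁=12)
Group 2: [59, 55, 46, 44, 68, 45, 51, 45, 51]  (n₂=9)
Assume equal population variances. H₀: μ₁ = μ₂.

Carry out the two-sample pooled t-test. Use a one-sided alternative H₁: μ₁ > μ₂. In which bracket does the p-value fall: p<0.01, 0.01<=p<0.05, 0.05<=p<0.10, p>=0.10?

x̄₁=58.417, s₁=8.618, n₁=12
x̄₂=51.556, s₂=8.002, n₂=9
s_p² = [11·8.618² + 8·8.002²]/19 = 69.9547
SE = √(s_p²·(1/12+1/9)) = 3.6881
t = (58.417−51.556)/3.6881 = 1.8603
df = 19
p-value (one-sided, H₁ greater) = 0.03920
→ bracket: 0.01<=p<0.05

p-value bracket: 0.01<=p<0.05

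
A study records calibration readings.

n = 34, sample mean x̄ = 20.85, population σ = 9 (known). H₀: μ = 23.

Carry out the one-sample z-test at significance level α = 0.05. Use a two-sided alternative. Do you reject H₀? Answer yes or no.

reject H₀: no

SE = σ/√n = 9/√34 = 1.5435
z = (x̄−μ₀)/SE = (20.85−23)/1.5435 = -1.3929
p-value (two-sided) = 0.16364
At α=0.05: p ≥ α → fail to reject H₀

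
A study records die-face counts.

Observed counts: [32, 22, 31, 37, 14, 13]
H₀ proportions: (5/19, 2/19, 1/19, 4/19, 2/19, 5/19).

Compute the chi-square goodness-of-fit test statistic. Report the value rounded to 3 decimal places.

n = 149; E_i = n·p_i = [39.21, 15.68, 7.84, 31.37, 15.68, 39.21]
χ² = (32−39.21)²/39.21 + (22−15.68)²/15.68 + (31−7.84)²/7.84 + (37−31.37)²/31.37 + (14−15.68)²/15.68 + (13−39.21)²/39.21 = 90.9674
df = 5

test statistic = 90.967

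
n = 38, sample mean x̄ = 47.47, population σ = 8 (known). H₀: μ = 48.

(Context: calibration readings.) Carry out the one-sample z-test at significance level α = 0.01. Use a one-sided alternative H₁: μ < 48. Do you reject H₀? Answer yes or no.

reject H₀: no

SE = σ/√n = 8/√38 = 1.2978
z = (x̄−μ₀)/SE = (47.47−48)/1.2978 = -0.4084
p-value (one-sided, H₁ less) = 0.34149
At α=0.01: p ≥ α → fail to reject H₀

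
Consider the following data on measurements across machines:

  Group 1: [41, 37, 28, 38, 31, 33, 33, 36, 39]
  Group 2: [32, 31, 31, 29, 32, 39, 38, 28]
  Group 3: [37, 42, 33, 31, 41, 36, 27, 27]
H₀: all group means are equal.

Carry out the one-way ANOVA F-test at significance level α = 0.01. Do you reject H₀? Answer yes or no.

Group means [35.11, 32.50, 34.25], grand mean 34.000
SSB = Σnᵢ(x̄ᵢ−x̄)² = 29.611; SSW = ΣΣ(x−x̄ᵢ)² = 482.389
MSB = 29.611/2 = 14.8056; MSW = 482.389/22 = 21.9268
F = MSB/MSW = 0.6752
df = (2, 22)
p-value (upper-tail) = 0.51928
At α=0.01: p ≥ α → fail to reject H₀

reject H₀: no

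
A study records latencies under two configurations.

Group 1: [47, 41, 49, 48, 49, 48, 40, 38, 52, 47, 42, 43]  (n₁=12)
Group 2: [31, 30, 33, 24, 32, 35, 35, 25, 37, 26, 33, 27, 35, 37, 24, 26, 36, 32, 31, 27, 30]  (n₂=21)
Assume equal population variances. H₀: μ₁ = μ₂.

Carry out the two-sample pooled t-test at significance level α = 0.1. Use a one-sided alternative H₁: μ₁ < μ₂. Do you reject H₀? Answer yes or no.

reject H₀: no

x̄₁=45.333, s₁=4.355, n₁=12
x̄₂=30.762, s₂=4.312, n₂=21
s_p² = [11·4.355² + 20·4.312²]/31 = 18.7250
SE = √(s_p²·(1/12+1/21)) = 1.5659
t = (45.333−30.762)/1.5659 = 9.3054
df = 31
p-value (one-sided, H₁ less) = 1.00000
At α=0.1: p ≥ α → fail to reject H₀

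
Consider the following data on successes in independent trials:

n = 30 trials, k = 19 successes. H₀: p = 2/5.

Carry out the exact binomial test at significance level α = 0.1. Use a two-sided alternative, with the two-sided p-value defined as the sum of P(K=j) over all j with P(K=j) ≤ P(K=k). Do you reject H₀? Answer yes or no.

reject H₀: yes

Exact binomial: n=30, k=19, p₀=2/5=0.4000
P(X=j) = C(n,j)·p₀^j·(1−p₀)^(n−j); p = Σ P(X=j) over j with P(X=j) ≤ P(X=19)
p-value (two-sided) = 0.01396
At α=0.1: p < α → reject H₀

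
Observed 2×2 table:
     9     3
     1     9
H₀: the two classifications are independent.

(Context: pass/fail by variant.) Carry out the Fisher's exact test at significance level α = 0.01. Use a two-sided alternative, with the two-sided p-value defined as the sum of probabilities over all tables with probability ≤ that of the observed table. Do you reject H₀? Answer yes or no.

reject H₀: yes

Margins: r₁=12, r₂=10, c₁=10, c₂=12, n=22
p_obs = C(12,9)·C(10,1)/C(22,10); sum pmf over tables with pmf ≤ p_obs
p-value (two-sided) = 0.00369
At α=0.01: p < α → reject H₀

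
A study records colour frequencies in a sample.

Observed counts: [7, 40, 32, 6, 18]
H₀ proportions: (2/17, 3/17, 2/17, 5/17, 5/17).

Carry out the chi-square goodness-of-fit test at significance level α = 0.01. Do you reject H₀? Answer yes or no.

n = 103; E_i = n·p_i = [12.12, 18.18, 12.12, 30.29, 30.29]
χ² = (7−12.12)²/12.12 + (40−18.18)²/18.18 + (32−12.12)²/12.12 + (6−30.29)²/30.29 + (18−30.29)²/30.29 = 85.4579
df = 4
p-value (upper-tail) = 0.00000
At α=0.01: p < α → reject H₀

reject H₀: yes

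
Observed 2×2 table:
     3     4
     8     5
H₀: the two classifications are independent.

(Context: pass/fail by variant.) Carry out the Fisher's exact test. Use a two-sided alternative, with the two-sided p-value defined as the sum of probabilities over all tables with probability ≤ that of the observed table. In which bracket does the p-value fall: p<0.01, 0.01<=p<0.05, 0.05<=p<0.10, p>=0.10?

p-value bracket: p>=0.10

Margins: r₁=7, r₂=13, c₁=11, c₂=9, n=20
p_obs = C(7,3)·C(13,8)/C(20,11); sum pmf over tables with pmf ≤ p_obs
p-value (two-sided) = 0.64241
→ bracket: p>=0.10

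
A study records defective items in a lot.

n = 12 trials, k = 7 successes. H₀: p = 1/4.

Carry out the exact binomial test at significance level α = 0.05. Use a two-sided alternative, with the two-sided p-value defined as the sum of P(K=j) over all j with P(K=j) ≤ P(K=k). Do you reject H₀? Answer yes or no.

reject H₀: yes

Exact binomial: n=12, k=7, p₀=1/4=0.2500
P(X=j) = C(n,j)·p₀^j·(1−p₀)^(n−j); p = Σ P(X=j) over j with P(X=j) ≤ P(X=7)
p-value (two-sided) = 0.01425
At α=0.05: p < α → reject H₀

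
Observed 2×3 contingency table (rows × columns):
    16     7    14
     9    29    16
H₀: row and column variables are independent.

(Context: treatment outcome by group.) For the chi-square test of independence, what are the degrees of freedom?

df = (r−1)(c−1) = (2−1)·(3−1) = 2

degrees of freedom = 2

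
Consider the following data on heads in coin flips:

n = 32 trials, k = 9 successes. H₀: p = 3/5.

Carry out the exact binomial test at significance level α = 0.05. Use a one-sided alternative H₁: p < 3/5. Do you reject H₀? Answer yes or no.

Exact binomial: n=32, k=9, p₀=3/5=0.6000
P(X≤9) from Σ C(n,i)·p₀^i·(1−p₀)^(n−i)
p-value (one-sided, H₁ less) = 0.00026
At α=0.05: p < α → reject H₀

reject H₀: yes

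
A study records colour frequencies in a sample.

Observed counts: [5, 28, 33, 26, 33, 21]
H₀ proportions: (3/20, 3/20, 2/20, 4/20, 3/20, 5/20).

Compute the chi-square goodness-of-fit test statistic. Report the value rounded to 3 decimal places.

test statistic = 50.489

n = 146; E_i = n·p_i = [21.90, 21.90, 14.60, 29.20, 21.90, 36.50]
χ² = (5−21.90)²/21.90 + (28−21.90)²/21.90 + (33−14.60)²/14.60 + (26−29.20)²/29.20 + (33−21.90)²/21.90 + (21−36.50)²/36.50 = 50.4886
df = 5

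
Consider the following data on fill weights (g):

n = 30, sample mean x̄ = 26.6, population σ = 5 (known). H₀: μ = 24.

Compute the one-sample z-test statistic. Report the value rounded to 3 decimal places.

test statistic = 2.848

SE = σ/√n = 5/√30 = 0.9129
z = (x̄−μ₀)/SE = (26.6−24)/0.9129 = 2.8482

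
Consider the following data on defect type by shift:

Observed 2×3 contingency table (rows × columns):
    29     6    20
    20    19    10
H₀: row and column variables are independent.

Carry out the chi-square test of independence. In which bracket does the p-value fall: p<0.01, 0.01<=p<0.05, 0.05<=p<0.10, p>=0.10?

Row totals [55, 49], col totals [49, 25, 30], n=104
χ² = (29−25.91)²/25.91 + (6−13.22)²/13.22 + (20−15.87)²/15.87 + (20−23.09)²/23.09 + (19−11.78)²/11.78 + (10−14.13)²/14.13 = 11.4383
df = 2
p-value (upper-tail) = 0.00328
→ bracket: p<0.01

p-value bracket: p<0.01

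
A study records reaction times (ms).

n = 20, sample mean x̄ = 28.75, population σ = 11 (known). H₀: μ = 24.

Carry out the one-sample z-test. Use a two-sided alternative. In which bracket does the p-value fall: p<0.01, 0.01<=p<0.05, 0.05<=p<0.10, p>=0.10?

SE = σ/√n = 11/√20 = 2.4597
z = (x̄−μ₀)/SE = (28.75−24)/2.4597 = 1.9311
p-value (two-sided) = 0.05346
→ bracket: 0.05<=p<0.10

p-value bracket: 0.05<=p<0.10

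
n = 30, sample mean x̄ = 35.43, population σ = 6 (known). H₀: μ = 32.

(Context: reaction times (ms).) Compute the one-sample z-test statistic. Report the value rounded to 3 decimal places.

test statistic = 3.131

SE = σ/√n = 6/√30 = 1.0954
z = (x̄−μ₀)/SE = (35.43−32)/1.0954 = 3.1311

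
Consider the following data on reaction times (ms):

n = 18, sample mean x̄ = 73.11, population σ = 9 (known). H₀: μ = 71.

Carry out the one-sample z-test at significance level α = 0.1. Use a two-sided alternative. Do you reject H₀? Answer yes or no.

SE = σ/√n = 9/√18 = 2.1213
z = (x̄−μ₀)/SE = (73.11−71)/2.1213 = 0.9947
p-value (two-sided) = 0.31990
At α=0.1: p ≥ α → fail to reject H₀

reject H₀: no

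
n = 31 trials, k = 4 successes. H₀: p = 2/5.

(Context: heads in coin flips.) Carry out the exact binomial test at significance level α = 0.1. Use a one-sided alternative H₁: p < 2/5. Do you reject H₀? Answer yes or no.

Exact binomial: n=31, k=4, p₀=2/5=0.4000
P(X≤4) from Σ C(n,i)·p₀^i·(1−p₀)^(n−i)
p-value (one-sided, H₁ less) = 0.00103
At α=0.1: p < α → reject H₀

reject H₀: yes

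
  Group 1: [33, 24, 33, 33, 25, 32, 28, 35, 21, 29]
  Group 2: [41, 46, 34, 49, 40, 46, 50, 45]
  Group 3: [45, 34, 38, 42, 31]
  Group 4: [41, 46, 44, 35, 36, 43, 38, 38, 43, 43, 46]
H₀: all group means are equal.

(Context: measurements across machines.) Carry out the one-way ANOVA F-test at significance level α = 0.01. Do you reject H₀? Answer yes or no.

reject H₀: yes

Group means [29.30, 43.88, 38.00, 41.18], grand mean 37.853
SSB = Σnᵢ(x̄ᵢ−x̄)² = 1143.653; SSW = ΣΣ(x−x̄ᵢ)² = 672.611
MSB = 1143.653/3 = 381.2178; MSW = 672.611/30 = 22.4204
F = MSB/MSW = 17.0032
df = (3, 30)
p-value (upper-tail) = 0.00000
At α=0.01: p < α → reject H₀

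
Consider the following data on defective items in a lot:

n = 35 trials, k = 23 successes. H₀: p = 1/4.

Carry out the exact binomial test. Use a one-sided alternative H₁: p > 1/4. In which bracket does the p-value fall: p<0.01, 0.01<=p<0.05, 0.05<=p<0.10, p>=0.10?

p-value bracket: p<0.01

Exact binomial: n=35, k=23, p₀=1/4=0.2500
P(X≥23) from Σ C(n,i)·p₀^i·(1−p₀)^(n−i)
p-value (one-sided, H₁ greater) = 0.00000
→ bracket: p<0.01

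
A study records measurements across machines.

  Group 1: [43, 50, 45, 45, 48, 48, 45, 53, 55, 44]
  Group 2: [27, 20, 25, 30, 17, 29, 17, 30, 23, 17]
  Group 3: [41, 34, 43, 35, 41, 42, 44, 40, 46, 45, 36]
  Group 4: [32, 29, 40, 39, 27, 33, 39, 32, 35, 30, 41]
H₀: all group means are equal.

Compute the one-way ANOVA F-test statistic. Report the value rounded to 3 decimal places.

test statistic = 49.391

Group means [47.60, 23.50, 40.64, 34.27], grand mean 36.548
SSB = Σnᵢ(x̄ᵢ−x̄)² = 3164.777; SSW = ΣΣ(x−x̄ᵢ)² = 811.627
MSB = 3164.777/3 = 1054.9258; MSW = 811.627/38 = 21.3586
F = MSB/MSW = 49.3911
df = (3, 38)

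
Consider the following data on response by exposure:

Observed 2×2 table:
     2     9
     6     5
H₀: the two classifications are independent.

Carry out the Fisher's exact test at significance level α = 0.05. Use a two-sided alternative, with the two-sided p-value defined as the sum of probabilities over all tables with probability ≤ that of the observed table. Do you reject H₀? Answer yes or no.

reject H₀: no

Margins: r₁=11, r₂=11, c₁=8, c₂=14, n=22
p_obs = C(11,2)·C(11,6)/C(22,8); sum pmf over tables with pmf ≤ p_obs
p-value (two-sided) = 0.18266
At α=0.05: p ≥ α → fail to reject H₀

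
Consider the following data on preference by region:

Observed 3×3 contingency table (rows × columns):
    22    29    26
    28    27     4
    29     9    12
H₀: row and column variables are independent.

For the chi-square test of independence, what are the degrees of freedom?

degrees of freedom = 4

df = (r−1)(c−1) = (3−1)·(3−1) = 4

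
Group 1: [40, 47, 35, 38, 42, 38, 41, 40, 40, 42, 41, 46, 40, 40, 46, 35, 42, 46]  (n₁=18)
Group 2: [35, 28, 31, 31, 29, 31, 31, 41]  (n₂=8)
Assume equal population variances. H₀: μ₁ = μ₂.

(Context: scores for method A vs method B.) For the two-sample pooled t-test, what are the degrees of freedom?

degrees of freedom = 24

df = n₁ + n₂ − 2 = 18 + 8 − 2 = 24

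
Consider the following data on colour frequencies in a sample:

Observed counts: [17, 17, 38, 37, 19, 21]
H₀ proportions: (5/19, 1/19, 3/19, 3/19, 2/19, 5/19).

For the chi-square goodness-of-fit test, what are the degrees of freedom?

degrees of freedom = 5

df = k − 1 = 6 − 1 = 5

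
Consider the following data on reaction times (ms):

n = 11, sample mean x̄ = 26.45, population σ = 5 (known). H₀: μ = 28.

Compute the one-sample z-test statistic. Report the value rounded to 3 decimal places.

test statistic = -1.028

SE = σ/√n = 5/√11 = 1.5076
z = (x̄−μ₀)/SE = (26.45−28)/1.5076 = -1.0282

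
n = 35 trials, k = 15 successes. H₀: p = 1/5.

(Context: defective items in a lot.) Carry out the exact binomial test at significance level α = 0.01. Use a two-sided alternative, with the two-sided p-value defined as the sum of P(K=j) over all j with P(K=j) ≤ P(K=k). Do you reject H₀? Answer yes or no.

reject H₀: yes

Exact binomial: n=35, k=15, p₀=1/5=0.2000
P(X=j) = C(n,j)·p₀^j·(1−p₀)^(n−j); p = Σ P(X=j) over j with P(X=j) ≤ P(X=15)
p-value (two-sided) = 0.00216
At α=0.01: p < α → reject H₀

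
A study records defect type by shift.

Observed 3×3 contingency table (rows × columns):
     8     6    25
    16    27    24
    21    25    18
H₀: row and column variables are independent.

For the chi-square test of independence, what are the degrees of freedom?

df = (r−1)(c−1) = (3−1)·(3−1) = 4

degrees of freedom = 4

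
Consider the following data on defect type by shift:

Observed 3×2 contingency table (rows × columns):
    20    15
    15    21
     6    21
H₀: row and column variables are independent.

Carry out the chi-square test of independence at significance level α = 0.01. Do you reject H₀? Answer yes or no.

reject H₀: no

Row totals [35, 36, 27], col totals [41, 57], n=98
χ² = (20−14.64)²/14.64 + (15−20.36)²/20.36 + (15−15.06)²/15.06 + (21−20.94)²/20.94 + (6−11.30)²/11.30 + (21−15.70)²/15.70 = 7.6390
df = 2
p-value (upper-tail) = 0.02194
At α=0.01: p ≥ α → fail to reject H₀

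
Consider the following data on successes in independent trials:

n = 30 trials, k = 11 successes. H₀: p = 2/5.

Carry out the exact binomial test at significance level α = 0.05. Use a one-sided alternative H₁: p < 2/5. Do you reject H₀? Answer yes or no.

reject H₀: no

Exact binomial: n=30, k=11, p₀=2/5=0.4000
P(X≤11) from Σ C(n,i)·p₀^i·(1−p₀)^(n−i)
p-value (one-sided, H₁ less) = 0.43109
At α=0.05: p ≥ α → fail to reject H₀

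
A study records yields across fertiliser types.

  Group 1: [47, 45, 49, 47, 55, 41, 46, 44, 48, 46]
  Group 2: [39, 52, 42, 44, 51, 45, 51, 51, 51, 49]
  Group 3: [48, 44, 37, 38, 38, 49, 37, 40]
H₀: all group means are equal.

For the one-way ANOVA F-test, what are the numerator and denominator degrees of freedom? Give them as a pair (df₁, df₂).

k = 3 groups, N = 28 total
df = (k−1, N−k) = (3−1, 28−3) = (2, 25)

degrees of freedom = [2, 25]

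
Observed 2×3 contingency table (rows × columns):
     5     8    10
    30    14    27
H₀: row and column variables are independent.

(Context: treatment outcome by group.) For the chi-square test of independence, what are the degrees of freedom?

df = (r−1)(c−1) = (2−1)·(3−1) = 2

degrees of freedom = 2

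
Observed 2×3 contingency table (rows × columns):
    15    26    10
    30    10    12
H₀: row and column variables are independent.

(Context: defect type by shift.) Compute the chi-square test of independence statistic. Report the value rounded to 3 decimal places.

test statistic = 12.284

Row totals [51, 52], col totals [45, 36, 22], n=103
χ² = (15−22.28)²/22.28 + (26−17.83)²/17.83 + (10−10.89)²/10.89 + (30−22.72)²/22.72 + (10−18.17)²/18.17 + (12−11.11)²/11.11 = 12.2844
df = 2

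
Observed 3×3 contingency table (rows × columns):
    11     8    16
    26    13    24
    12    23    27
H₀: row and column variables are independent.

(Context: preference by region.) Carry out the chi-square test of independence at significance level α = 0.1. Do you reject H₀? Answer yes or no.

Row totals [35, 63, 62], col totals [49, 44, 67], n=160
χ² = (11−10.72)²/10.72 + (8−9.62)²/9.62 + (16−14.66)²/14.66 + (26−19.29)²/19.29 + (13−17.32)²/17.32 + (24−26.38)²/26.38 + (12−18.99)²/18.99 + (23−17.05)²/17.05 + (27−25.96)²/25.96 = 8.7199
df = 4
p-value (upper-tail) = 0.06850
At α=0.1: p < α → reject H₀

reject H₀: yes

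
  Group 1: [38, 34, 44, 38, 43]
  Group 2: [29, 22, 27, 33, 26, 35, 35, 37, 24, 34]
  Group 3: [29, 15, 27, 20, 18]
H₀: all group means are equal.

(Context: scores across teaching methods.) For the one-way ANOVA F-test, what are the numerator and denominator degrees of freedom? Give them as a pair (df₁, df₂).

degrees of freedom = [2, 17]

k = 3 groups, N = 20 total
df = (k−1, N−k) = (3−1, 20−3) = (2, 17)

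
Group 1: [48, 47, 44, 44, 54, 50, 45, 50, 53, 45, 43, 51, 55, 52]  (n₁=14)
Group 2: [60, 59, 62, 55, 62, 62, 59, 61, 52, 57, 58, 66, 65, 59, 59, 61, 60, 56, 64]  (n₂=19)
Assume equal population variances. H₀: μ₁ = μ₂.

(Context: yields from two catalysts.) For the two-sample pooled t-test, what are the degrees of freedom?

df = n₁ + n₂ − 2 = 14 + 19 − 2 = 31

degrees of freedom = 31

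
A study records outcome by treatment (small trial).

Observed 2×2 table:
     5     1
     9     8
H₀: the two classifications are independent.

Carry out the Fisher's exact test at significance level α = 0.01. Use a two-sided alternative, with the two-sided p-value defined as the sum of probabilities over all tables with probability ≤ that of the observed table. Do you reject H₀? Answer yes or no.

reject H₀: no

Margins: r₁=6, r₂=17, c₁=14, c₂=9, n=23
p_obs = C(6,5)·C(17,9)/C(23,14); sum pmf over tables with pmf ≤ p_obs
p-value (two-sided) = 0.34013
At α=0.01: p ≥ α → fail to reject H₀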